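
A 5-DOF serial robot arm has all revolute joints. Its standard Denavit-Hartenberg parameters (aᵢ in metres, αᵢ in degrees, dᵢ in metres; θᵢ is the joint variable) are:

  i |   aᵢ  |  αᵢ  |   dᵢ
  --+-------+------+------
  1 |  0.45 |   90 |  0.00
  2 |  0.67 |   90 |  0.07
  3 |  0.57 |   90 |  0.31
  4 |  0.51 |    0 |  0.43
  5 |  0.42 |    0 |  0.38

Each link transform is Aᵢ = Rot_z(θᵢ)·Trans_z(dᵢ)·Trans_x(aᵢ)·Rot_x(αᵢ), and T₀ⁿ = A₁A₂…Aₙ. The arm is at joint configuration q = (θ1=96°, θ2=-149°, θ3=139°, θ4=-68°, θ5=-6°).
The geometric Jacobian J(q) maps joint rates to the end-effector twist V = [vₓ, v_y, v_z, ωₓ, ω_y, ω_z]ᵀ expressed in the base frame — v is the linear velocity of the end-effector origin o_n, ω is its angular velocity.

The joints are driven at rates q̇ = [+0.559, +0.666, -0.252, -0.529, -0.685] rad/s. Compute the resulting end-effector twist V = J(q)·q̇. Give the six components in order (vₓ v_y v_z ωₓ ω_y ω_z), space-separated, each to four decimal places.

o_n = [1.2205, 0.4091, -0.7636]
J₁: ẑ×o_n = [-0.4091, 1.2205, 0.0000], ω = ẑ
J2: z=[0.9945, 0.1045, 0.0000] o=[-0.0470, 0.4475, 0.0000] → [-0.0798, 0.7594, -0.1708, 0.9945, 0.1045, 0.0000]
J3: z=[0.0538, -0.5122, 0.8572] o=[0.0826, -0.1163, -0.3451] → [-0.2359, 0.9979, 0.6111, 0.0538, -0.5122, 0.8572]
J4: z=[0.8094, -0.4804, -0.3379] o=[0.4327, 0.1307, 0.1422] → [0.5292, 0.4669, 0.6037, 0.8094, -0.4804, -0.3379]
J5: z=[0.8094, -0.4804, -0.3379] o=[0.8670, 0.3024, -0.3341] → [0.2424, 0.2281, 0.2562, 0.8094, -0.4804, -0.3379]
V = J·q̇ = [-0.6683, 0.5333, -0.7626, -0.3338, 0.7819, 0.7532]

-0.6683 0.5333 -0.7626 -0.3338 0.7819 0.7532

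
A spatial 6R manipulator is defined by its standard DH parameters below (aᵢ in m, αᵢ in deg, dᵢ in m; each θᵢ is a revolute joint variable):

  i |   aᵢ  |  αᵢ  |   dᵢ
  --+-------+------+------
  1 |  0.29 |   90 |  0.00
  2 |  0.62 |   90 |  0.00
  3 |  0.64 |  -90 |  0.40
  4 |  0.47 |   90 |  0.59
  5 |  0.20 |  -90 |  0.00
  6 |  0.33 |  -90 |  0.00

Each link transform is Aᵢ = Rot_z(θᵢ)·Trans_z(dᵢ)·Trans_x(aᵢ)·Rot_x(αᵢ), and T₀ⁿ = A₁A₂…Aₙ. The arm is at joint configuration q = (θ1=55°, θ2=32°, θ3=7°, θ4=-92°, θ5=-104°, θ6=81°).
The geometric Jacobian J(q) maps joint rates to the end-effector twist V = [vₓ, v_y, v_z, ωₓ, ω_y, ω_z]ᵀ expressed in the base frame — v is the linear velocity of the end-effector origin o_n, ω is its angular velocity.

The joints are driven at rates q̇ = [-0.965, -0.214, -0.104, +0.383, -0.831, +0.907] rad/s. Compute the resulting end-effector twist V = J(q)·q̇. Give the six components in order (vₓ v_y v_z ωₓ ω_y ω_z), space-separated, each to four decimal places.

o_n = [1.5323, 1.3877, 0.1110]
J₁: ẑ×o_n = [-1.3877, 1.5323, 0.0000], ω = ẑ
J2: z=[0.8192, -0.5736, 0.0000] o=[0.1663, 0.2376, 0.0000] → [-0.0637, -0.0910, 1.7256, 0.8192, -0.5736, 0.0000]
J3: z=[0.3039, 0.4341, -0.8480] o=[0.4679, 0.6683, 0.3285] → [0.5157, -0.8365, -0.2434, 0.3039, 0.4341, -0.8480]
J4: z=[0.7538, -0.6540, -0.0646] o=[0.9624, 1.2384, 0.3260] → [0.1502, 0.1252, 0.4852, 0.7538, -0.6540, -0.0646]
J5: z=[-0.5929, -0.6344, -0.4961] o=[1.5403, 1.0463, -0.1191] → [0.0233, 0.1404, -0.2075, -0.5929, -0.6344, -0.4961]
J6: z=[0.0927, 0.5582, -0.8245] o=[1.3803, 1.1533, -0.0647] → [0.2913, -0.1416, -0.0631, 0.0927, 0.5582, -0.8245]
V = J·q̇ = [1.6015, -1.5693, -0.0430, 0.6585, 0.8605, -1.2372]

1.6015 -1.5693 -0.0430 0.6585 0.8605 -1.2372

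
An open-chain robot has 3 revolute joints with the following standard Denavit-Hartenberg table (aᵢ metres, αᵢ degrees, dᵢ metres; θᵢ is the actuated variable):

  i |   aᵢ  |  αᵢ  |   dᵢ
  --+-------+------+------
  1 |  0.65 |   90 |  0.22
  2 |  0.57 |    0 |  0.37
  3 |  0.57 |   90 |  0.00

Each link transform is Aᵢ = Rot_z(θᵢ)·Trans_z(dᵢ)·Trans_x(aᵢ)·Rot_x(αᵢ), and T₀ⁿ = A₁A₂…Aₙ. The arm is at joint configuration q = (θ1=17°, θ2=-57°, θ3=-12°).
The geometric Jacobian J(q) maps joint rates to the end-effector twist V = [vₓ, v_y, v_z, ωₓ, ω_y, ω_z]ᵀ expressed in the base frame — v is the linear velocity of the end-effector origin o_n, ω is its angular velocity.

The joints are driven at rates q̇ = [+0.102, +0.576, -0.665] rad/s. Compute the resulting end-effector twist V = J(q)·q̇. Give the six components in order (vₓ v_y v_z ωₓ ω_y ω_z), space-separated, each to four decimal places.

0.2194 0.1913 0.1606 -0.0260 0.0851 0.1020

o_n = [1.2220, -0.0133, -0.7902]
J₁: ẑ×o_n = [0.0133, 1.2220, -0.0000], ω = ẑ
J2: z=[0.2924, -0.9563, 0.0000] o=[0.6216, 0.1900, 0.2200] → [0.9660, 0.2953, 0.5147, 0.2924, -0.9563, 0.0000]
J3: z=[0.2924, -0.9563, 0.0000] o=[1.0267, -0.0730, -0.2580] → [0.5089, 0.1556, 0.2043, 0.2924, -0.9563, 0.0000]
V = J·q̇ = [0.2194, 0.1913, 0.1606, -0.0260, 0.0851, 0.1020]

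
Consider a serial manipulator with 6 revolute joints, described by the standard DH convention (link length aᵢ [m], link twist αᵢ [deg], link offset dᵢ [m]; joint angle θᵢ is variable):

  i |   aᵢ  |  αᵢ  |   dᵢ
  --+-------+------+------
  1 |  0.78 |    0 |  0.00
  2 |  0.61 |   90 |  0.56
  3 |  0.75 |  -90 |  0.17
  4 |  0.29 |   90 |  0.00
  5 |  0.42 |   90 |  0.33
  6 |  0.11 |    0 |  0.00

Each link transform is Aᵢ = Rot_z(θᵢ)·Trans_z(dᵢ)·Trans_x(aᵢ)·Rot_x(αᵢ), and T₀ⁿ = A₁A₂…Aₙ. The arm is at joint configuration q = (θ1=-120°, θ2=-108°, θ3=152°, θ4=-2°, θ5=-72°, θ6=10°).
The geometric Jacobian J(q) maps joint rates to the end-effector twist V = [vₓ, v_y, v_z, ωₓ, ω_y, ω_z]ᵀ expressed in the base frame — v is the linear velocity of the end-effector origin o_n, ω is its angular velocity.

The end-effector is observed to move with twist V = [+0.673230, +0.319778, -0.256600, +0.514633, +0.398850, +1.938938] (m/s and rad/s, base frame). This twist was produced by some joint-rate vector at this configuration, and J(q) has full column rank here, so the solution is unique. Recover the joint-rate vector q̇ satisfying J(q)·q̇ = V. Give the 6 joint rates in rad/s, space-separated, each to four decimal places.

o_n = [0.1449, -0.4704, 1.5627]
J₁: ẑ×o_n = [0.4704, 0.1449, -0.0000], ω = ẑ
J2: z=[0.0000, 0.0000, 1.0000] o=[-0.3900, -0.6755, 0.0000] → [-0.2051, 0.5349, 0.0000, 0.0000, 0.0000, 1.0000]
J3: z=[0.7431, 0.6691, 0.0000] o=[-0.7982, -0.2222, 0.5600] → [0.6709, -0.7452, -0.8155, 0.7431, 0.6691, 0.0000]
J4: z=[0.3141, -0.3489, -0.8829] o=[-0.2287, -0.6005, 0.9121] → [-0.1121, -0.5343, 0.1712, 0.3141, -0.3489, -0.8829]
J5: z=[0.7221, 0.6916, -0.0164] o=[-0.0500, -0.7839, 1.0482] → [0.3610, -0.3747, 0.0916, 0.7221, 0.6916, -0.0164]
J6: z=[-0.6833, 0.7093, -0.1734] o=[0.1428, -0.4984, 1.4563] → [0.0803, 0.0723, -0.0206, -0.6833, 0.7093, -0.1734]
q̇ = J⁺·V = [0.9360, 0.5380, 0.2640, -0.4770, 0.3760, -0.2880]

0.9360 0.5380 0.2640 -0.4770 0.3760 -0.2880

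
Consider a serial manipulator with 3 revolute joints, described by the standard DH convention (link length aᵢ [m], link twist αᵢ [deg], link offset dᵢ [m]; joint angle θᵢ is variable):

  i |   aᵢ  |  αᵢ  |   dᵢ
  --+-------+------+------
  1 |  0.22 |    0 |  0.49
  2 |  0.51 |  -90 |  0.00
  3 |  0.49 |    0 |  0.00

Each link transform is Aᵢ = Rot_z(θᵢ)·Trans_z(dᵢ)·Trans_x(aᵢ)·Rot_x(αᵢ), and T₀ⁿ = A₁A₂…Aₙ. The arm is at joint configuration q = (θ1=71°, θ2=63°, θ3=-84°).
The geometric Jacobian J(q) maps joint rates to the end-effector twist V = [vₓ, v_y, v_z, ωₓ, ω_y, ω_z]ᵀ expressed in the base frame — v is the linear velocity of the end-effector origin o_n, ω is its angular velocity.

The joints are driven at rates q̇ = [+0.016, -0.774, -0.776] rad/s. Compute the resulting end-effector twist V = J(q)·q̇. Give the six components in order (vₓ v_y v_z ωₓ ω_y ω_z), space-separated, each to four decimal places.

0.5654 0.0246 0.0397 0.5582 0.5391 -0.7580

o_n = [-0.3182, 0.6117, 0.9773]
J₁: ẑ×o_n = [-0.6117, -0.3182, 0.0000], ω = ẑ
J2: z=[0.0000, 0.0000, 1.0000] o=[0.0716, 0.2080, 0.4900] → [-0.4037, -0.3899, 0.0000, 0.0000, 0.0000, 1.0000]
J3: z=[-0.7193, -0.6947, 0.0000] o=[-0.2827, 0.5749, 0.4900] → [-0.3385, 0.3505, -0.0512, -0.7193, -0.6947, 0.0000]
V = J·q̇ = [0.5654, 0.0246, 0.0397, 0.5582, 0.5391, -0.7580]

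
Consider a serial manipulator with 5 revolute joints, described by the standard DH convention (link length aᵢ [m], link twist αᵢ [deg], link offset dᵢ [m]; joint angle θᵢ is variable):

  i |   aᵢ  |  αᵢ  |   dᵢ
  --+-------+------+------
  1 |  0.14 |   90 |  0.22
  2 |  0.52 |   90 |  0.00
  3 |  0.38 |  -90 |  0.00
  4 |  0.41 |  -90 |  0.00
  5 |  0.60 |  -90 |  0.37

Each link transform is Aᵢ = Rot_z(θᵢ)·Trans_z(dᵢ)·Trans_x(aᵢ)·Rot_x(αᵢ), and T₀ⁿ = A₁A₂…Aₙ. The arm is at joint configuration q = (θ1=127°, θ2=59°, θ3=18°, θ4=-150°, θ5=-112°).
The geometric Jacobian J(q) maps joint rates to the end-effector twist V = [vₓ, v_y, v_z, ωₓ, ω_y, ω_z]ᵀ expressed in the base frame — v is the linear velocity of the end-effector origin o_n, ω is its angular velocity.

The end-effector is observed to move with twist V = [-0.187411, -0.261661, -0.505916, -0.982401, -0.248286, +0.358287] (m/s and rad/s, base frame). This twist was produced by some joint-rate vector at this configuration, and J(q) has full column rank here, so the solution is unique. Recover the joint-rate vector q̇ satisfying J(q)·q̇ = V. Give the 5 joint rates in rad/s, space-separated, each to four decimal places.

o_n = [-0.0021, 1.0897, 0.6355]
J₁: ẑ×o_n = [-1.0897, -0.0021, 0.0000], ω = ẑ
J2: z=[0.7986, 0.6018, 0.0000] o=[-0.0843, 0.1118, 0.2200] → [0.2500, -0.3318, 0.7315, 0.7986, 0.6018, 0.0000]
J3: z=[-0.5159, 0.6846, -0.5150] o=[-0.2454, 0.3257, 0.6657] → [0.3728, -0.1409, -0.5607, -0.5159, 0.6846, -0.5150]
J4: z=[0.8553, 0.4453, -0.2649] o=[-0.2637, 0.5450, 0.9755] → [-0.0071, 0.2216, 0.3494, 0.8553, 0.4453, -0.2649]
J5: z=[-0.4707, 0.8814, -0.0384] o=[-0.3524, 0.4804, 0.5805] → [0.0719, 0.0124, -0.5955, -0.4707, 0.8814, -0.0384]
q̇ = J⁺·V = [0.3000, -0.0150, 0.3830, -0.9520, -0.0880]

0.3000 -0.0150 0.3830 -0.9520 -0.0880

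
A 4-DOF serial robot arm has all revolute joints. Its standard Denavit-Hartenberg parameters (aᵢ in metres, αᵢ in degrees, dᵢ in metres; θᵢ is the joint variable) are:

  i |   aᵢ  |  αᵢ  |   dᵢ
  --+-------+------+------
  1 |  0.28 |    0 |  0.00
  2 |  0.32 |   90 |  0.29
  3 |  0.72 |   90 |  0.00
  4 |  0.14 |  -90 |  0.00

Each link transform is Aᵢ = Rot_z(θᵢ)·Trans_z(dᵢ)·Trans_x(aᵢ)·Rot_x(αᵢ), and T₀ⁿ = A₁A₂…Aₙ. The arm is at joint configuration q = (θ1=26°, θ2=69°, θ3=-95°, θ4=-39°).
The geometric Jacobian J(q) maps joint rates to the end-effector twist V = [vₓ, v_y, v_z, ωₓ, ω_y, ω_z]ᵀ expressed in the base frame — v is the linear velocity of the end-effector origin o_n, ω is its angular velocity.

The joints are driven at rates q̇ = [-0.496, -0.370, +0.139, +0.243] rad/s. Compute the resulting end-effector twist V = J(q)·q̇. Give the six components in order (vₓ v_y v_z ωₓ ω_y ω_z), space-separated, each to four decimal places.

o_n = [0.1423, 0.3619, -0.5356]
J₁: ẑ×o_n = [-0.3619, 0.1423, 0.0000], ω = ẑ
J2: z=[0.0000, 0.0000, 1.0000] o=[0.2517, 0.1227, 0.0000] → [-0.2391, -0.1094, 0.0000, 0.0000, 0.0000, 1.0000]
J3: z=[0.9962, 0.0872, 0.0000] o=[0.2238, 0.4415, 0.2900] → [-0.0720, 0.8225, -0.0722, 0.9962, 0.0872, 0.0000]
J4: z=[0.0868, -0.9924, 0.0872] o=[0.2292, 0.3790, -0.4273] → [0.1091, 0.0018, -0.0878, 0.0868, -0.9924, 0.0872]
V = J·q̇ = [0.2845, 0.0847, -0.0314, 0.1596, -0.2290, -0.8448]

0.2845 0.0847 -0.0314 0.1596 -0.2290 -0.8448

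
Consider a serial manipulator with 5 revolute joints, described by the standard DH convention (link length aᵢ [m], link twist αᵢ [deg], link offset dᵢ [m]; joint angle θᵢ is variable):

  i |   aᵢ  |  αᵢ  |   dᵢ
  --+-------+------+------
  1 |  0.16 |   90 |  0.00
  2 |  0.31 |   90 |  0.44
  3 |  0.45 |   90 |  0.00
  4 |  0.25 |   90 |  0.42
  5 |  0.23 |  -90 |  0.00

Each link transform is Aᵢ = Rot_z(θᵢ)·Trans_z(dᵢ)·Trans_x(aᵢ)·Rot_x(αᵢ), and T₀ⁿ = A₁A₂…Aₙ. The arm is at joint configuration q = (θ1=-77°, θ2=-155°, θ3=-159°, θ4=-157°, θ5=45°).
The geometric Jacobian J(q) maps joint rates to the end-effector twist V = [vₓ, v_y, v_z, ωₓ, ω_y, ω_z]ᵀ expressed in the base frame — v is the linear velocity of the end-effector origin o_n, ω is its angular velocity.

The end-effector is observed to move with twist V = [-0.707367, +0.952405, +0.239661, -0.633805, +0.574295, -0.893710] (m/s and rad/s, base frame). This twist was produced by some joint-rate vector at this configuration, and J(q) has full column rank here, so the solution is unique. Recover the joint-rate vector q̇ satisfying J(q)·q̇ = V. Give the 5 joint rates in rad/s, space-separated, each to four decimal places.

-0.9920 0.9520 -0.5310 -0.6460 0.9960

o_n = [-0.8902, -0.4065, -0.1612]
J₁: ẑ×o_n = [0.4065, -0.8902, 0.0000], ω = ẑ
J2: z=[-0.9744, -0.2250, 0.0000] o=[0.0360, -0.1559, 0.0000] → [0.0363, -0.1571, 0.0358, -0.9744, -0.2250, 0.0000]
J3: z=[-0.0951, 0.4118, 0.9063] o=[-0.4559, 0.0189, -0.1310] → [0.3730, -0.3964, 0.2193, -0.0951, 0.4118, 0.9063]
J4: z=[-0.8366, -0.5265, 0.1515] o=[-0.2131, -0.3158, 0.0465] → [0.1231, -0.2763, -0.2806, -0.8366, -0.5265, 0.1515]
J5: z=[-0.2983, 0.6697, 0.6801] o=[-0.6794, -0.4060, -0.0692] → [-0.0613, -0.1708, 0.1413, -0.2983, 0.6697, 0.6801]
q̇ = J⁺·V = [-0.9920, 0.9520, -0.5310, -0.6460, 0.9960]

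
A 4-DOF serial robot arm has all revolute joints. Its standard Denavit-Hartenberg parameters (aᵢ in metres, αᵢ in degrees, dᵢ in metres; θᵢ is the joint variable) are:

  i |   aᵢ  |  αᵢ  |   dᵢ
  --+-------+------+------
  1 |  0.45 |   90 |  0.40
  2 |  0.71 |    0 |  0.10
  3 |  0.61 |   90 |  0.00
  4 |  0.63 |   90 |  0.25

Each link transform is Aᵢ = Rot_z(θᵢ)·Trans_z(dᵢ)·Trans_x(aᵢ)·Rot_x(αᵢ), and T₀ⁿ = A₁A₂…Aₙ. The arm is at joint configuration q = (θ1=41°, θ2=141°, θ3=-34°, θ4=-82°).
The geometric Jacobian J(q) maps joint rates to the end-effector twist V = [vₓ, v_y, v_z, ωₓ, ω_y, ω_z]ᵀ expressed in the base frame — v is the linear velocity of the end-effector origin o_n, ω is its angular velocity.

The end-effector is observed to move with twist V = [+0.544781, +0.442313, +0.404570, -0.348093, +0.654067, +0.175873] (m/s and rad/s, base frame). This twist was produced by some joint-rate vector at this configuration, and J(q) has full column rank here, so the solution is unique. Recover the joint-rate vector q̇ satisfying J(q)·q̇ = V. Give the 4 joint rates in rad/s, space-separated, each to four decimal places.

0.1250 -0.5910 -0.1310 0.1740

o_n = [-0.3940, 0.3516, 1.5871]
J₁: ẑ×o_n = [-0.3516, -0.3940, 0.0000], ω = ẑ
J2: z=[0.6561, -0.7547, 0.0000] o=[0.3396, 0.2952, 0.4000] → [-0.8959, -0.7788, -0.5167, 0.6561, -0.7547, 0.0000]
J3: z=[0.6561, -0.7547, 0.0000] o=[-0.0112, -0.1422, 0.8468] → [-0.5587, -0.4857, 0.0351, 0.6561, -0.7547, 0.0000]
J4: z=[0.7217, 0.6274, 0.2924] o=[-0.1458, -0.2592, 1.4302] → [-0.0801, -0.1858, 0.5966, 0.7217, 0.6274, 0.2924]
q̇ = J⁺·V = [0.1250, -0.5910, -0.1310, 0.1740]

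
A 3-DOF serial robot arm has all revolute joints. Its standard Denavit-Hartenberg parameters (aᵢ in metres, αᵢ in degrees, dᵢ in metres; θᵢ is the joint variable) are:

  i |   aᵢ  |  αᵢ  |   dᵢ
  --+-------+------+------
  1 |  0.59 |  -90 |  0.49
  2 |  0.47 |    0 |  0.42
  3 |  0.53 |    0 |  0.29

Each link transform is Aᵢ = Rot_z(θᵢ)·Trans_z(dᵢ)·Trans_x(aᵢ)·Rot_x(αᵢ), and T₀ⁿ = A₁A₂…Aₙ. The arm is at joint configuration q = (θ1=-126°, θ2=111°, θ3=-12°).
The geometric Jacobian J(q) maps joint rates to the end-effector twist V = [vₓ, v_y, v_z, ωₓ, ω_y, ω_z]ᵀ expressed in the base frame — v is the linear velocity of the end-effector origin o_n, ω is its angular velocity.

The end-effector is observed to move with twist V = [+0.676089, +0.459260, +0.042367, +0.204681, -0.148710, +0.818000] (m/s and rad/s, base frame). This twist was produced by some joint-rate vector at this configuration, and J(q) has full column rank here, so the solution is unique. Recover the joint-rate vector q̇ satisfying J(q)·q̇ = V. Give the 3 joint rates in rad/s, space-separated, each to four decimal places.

o_n = [0.3753, -0.6913, -0.4723]
J₁: ẑ×o_n = [0.6913, 0.3753, -0.0000], ω = ẑ
J2: z=[0.8090, -0.5878, 0.0000] o=[-0.3468, -0.4773, 0.4900] → [0.5656, 0.7785, 0.2513, 0.8090, -0.5878, 0.0000]
J3: z=[0.8090, -0.5878, 0.0000] o=[0.0920, -0.5879, 0.0512] → [0.3077, 0.4235, 0.0829, 0.8090, -0.5878, 0.0000]
q̇ = J⁺·V = [0.8180, 0.1270, 0.1260]

0.8180 0.1270 0.1260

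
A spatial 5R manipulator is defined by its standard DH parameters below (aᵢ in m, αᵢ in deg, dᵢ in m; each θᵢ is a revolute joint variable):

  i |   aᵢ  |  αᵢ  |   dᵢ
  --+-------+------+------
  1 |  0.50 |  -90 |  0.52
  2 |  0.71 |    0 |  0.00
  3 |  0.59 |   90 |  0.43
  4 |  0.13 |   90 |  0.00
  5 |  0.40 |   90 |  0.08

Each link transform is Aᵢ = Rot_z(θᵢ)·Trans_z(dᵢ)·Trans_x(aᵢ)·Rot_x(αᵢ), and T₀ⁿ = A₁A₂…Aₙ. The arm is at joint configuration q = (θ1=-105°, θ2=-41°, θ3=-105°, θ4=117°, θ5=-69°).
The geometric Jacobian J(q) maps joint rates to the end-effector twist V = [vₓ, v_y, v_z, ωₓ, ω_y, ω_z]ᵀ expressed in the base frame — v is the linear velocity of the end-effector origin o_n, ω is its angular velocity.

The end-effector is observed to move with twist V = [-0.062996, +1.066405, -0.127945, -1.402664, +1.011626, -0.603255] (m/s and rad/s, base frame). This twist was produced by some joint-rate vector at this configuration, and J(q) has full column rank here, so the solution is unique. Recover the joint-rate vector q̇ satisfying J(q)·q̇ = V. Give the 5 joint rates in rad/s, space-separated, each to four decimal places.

-0.6520 -0.9240 -0.9660 0.3030 0.6020

o_n = [0.4788, -0.9558, 1.5958]
J₁: ẑ×o_n = [0.9558, 0.4788, -0.0000], ω = ẑ
J2: z=[0.9659, -0.2588, 0.0000] o=[-0.1294, -0.4830, 0.5200] → [-0.2784, -1.0391, -0.2993, 0.9659, -0.2588, 0.0000]
J3: z=[0.9659, -0.2588, 0.0000] o=[-0.2681, -1.0005, 0.9858] → [-0.1579, -0.5892, 0.2365, 0.9659, -0.2588, 0.0000]
J4: z=[0.1447, 0.5401, -0.8290] o=[0.2738, -0.6394, 1.3157] → [-0.1111, -0.2104, -0.1565, 0.1447, 0.5401, -0.8290]
J5: z=[0.6297, 0.5960, 0.4982] o=[0.3731, -0.7166, 1.2827] → [0.3058, -0.1445, -0.2136, 0.6297, 0.5960, 0.4982]
q̇ = J⁺·V = [-0.6520, -0.9240, -0.9660, 0.3030, 0.6020]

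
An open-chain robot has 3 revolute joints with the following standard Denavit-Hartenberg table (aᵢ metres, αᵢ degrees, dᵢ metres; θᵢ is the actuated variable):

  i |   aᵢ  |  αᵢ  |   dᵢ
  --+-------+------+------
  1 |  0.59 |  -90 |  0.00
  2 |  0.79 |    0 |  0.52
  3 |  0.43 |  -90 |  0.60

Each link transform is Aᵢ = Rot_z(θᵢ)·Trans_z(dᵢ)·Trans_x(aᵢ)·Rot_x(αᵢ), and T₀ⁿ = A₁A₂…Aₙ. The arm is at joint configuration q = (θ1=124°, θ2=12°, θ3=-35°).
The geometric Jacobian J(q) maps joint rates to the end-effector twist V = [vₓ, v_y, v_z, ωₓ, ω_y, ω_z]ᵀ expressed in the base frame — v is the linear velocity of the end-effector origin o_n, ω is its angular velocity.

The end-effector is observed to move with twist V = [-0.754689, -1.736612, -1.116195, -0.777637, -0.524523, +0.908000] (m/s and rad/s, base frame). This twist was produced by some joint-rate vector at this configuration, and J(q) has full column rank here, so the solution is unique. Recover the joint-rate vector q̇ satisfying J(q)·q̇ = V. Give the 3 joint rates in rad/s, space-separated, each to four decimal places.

0.9080 0.9640 -0.0260

o_n = [-1.9119, 0.8316, 0.0038]
J₁: ẑ×o_n = [-0.8316, -1.9119, 0.0000], ω = ẑ
J2: z=[-0.8290, -0.5592, 0.0000] o=[-0.3299, 0.4891, 0.0000] → [-0.0021, 0.0031, -1.1686, -0.8290, -0.5592, 0.0000]
J3: z=[-0.8290, -0.5592, 0.0000] o=[-1.1931, 0.8390, -0.1643] → [-0.0940, 0.1393, -0.3958, -0.8290, -0.5592, 0.0000]
q̇ = J⁺·V = [0.9080, 0.9640, -0.0260]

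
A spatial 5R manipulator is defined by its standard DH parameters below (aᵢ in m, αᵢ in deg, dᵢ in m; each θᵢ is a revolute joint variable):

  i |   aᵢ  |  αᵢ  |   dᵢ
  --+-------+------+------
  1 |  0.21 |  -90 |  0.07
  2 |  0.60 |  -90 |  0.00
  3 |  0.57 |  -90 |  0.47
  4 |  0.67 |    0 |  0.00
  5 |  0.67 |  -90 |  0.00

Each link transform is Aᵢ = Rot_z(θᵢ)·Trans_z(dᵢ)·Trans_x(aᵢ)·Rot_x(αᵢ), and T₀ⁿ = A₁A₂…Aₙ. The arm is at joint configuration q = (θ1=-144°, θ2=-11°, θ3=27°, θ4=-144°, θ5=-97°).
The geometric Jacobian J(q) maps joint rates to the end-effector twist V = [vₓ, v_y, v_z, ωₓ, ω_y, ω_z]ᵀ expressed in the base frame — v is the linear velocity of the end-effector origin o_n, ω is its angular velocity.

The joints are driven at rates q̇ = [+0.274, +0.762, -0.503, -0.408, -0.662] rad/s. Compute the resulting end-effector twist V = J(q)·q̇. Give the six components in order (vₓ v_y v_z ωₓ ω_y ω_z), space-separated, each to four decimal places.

o_n = [-0.4000, -0.4572, -0.1387]
J₁: ẑ×o_n = [0.4572, -0.4000, 0.0000], ω = ẑ
J2: z=[0.5878, -0.8090, 0.0000] o=[-0.1699, -0.1234, 0.0700] → [0.1688, 0.1227, -0.3823, 0.5878, -0.8090, 0.0000]
J3: z=[-0.1544, -0.1122, -0.9816] o=[-0.6464, -0.4696, 0.1845] → [0.0484, -0.2918, 0.0257, -0.1544, -0.1122, -0.9816]
J4: z=[-0.1632, 0.9828, -0.0866] o=[-1.2744, -0.6060, -0.1800] → [0.0535, -0.0690, -0.8836, -0.1632, 0.9828, -0.0866]
J5: z=[-0.1632, 0.9828, -0.0866] o=[-0.8070, -0.5706, -0.6587] → [0.5209, 0.0496, -0.4185, -0.1632, 0.9828, -0.0866]
V = J·q̇ = [-0.1371, 0.1259, 0.3333, 0.7001, -1.6116, 0.8604]

-0.1371 0.1259 0.3333 0.7001 -1.6116 0.8604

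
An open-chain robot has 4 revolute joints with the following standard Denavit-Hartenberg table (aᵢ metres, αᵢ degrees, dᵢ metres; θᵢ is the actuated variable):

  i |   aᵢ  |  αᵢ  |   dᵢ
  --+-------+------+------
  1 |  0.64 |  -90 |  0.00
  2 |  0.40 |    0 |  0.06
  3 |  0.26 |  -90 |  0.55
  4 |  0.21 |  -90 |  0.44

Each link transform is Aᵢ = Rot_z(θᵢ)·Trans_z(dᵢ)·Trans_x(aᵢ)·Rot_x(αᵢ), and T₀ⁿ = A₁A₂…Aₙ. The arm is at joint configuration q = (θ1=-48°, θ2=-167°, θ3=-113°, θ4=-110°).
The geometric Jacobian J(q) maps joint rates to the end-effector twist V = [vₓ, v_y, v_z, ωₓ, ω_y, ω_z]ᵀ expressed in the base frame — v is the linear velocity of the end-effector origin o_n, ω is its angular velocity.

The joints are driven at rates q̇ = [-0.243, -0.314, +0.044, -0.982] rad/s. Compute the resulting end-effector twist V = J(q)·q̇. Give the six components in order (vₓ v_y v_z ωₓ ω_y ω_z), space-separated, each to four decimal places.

0.1119 -0.1750 -0.0397 0.4465 -0.8993 -0.0725

o_n = [0.4993, 0.6520, -0.1717]
J₁: ẑ×o_n = [-0.6520, 0.4993, 0.0000], ω = ẑ
J2: z=[0.7431, 0.6691, 0.0000] o=[0.4282, -0.4756, 0.0000] → [-0.1149, 0.1276, 0.7904, 0.7431, 0.6691, 0.0000]
J3: z=[0.7431, 0.6691, 0.0000] o=[0.2120, -0.1458, 0.0900] → [-0.1751, 0.1945, 0.4006, 0.7431, 0.6691, 0.0000]
J4: z=[-0.6590, 0.7319, -0.1736] o=[0.6510, 0.1886, -0.1661] → [0.0763, 0.0226, -0.1943, -0.6590, 0.7319, -0.1736]
V = J·q̇ = [0.1119, -0.1750, -0.0397, 0.4465, -0.8993, -0.0725]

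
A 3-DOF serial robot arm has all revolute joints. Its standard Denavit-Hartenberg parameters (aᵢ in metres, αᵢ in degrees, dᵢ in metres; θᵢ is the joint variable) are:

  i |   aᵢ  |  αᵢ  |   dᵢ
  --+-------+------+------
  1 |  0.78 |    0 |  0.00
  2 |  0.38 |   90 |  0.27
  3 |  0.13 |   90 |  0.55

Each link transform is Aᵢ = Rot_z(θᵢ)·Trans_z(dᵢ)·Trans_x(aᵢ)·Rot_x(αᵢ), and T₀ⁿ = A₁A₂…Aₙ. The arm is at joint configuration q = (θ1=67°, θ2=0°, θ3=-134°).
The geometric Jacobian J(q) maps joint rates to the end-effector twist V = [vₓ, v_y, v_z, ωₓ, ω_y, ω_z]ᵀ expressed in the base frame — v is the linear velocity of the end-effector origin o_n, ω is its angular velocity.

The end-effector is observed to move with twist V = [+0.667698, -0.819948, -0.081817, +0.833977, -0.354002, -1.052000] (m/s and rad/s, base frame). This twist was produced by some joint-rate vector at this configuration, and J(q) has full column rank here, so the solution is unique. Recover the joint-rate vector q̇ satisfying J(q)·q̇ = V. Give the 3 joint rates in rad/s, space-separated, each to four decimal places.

o_n = [0.9242, 0.7698, 0.1765]
J₁: ẑ×o_n = [-0.7698, 0.9242, 0.0000], ω = ẑ
J2: z=[0.0000, 0.0000, 1.0000] o=[0.3048, 0.7180, 0.0000] → [-0.0518, 0.6195, 0.0000, 0.0000, 0.0000, 1.0000]
J3: z=[0.9205, -0.3907, 0.0000] o=[0.4532, 1.0678, 0.2700] → [0.0365, 0.0861, -0.0903, 0.9205, -0.3907, 0.0000]
q̇ = J⁺·V = [-0.8080, -0.2440, 0.9060]

-0.8080 -0.2440 0.9060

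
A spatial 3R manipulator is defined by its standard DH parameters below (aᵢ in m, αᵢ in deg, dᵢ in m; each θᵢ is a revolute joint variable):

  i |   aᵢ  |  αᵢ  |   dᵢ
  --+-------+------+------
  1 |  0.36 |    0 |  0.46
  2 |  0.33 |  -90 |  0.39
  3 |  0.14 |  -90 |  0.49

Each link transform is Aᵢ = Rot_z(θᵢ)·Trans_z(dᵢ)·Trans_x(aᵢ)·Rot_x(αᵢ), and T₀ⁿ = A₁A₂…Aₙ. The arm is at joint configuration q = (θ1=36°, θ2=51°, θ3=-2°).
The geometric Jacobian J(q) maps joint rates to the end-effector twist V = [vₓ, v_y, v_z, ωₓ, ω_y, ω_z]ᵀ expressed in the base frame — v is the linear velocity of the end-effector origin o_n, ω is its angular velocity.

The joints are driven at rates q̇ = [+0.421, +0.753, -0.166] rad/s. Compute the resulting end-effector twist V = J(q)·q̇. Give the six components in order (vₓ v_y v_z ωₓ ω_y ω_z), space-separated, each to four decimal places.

o_n = [-0.1735, 0.7065, 0.8549]
J₁: ẑ×o_n = [-0.7065, -0.1735, 0.0000], ω = ẑ
J2: z=[0.0000, 0.0000, 1.0000] o=[0.2912, 0.2116, 0.4600] → [-0.4949, -0.4647, 0.0000, 0.0000, 0.0000, 1.0000]
J3: z=[-0.9986, 0.0523, 0.0000] o=[0.3085, 0.5412, 0.8500] → [0.0003, 0.0049, -0.1399, -0.9986, 0.0523, 0.0000]
V = J·q̇ = [-0.6702, -0.4238, 0.0232, 0.1658, -0.0087, 1.1740]

-0.6702 -0.4238 0.0232 0.1658 -0.0087 1.1740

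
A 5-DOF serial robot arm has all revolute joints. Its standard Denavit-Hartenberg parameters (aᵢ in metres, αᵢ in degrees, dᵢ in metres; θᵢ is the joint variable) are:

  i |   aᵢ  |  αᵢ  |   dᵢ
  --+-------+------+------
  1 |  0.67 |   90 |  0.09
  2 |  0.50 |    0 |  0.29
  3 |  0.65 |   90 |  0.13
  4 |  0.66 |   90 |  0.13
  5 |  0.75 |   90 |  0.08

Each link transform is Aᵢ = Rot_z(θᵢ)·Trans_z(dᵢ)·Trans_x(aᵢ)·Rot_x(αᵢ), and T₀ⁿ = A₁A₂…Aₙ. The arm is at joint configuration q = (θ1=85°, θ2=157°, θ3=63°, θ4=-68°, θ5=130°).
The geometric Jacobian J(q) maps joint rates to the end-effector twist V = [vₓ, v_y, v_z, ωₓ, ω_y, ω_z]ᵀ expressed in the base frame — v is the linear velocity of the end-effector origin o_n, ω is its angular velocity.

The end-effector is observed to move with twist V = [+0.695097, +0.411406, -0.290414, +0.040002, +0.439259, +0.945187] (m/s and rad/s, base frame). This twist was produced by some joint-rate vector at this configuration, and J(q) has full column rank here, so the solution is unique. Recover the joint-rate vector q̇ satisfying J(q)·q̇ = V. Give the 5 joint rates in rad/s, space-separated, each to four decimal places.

o_n = [0.1601, -0.7521, 0.4121]
J₁: ẑ×o_n = [0.7521, 0.1601, -0.0000], ω = ẑ
J2: z=[0.9962, -0.0872, 0.0000] o=[0.0584, 0.6675, 0.0900] → [-0.0281, -0.3209, -1.4053, 0.9962, -0.0872, 0.0000]
J3: z=[0.9962, -0.0872, 0.0000] o=[0.3072, 0.1837, 0.2854] → [-0.0110, -0.1262, -0.9450, 0.9962, -0.0872, 0.0000]
J4: z=[-0.0560, -0.6403, 0.7660] o=[0.3933, -0.3237, -0.1324] → [-0.0205, -0.1481, -0.1253, -0.0560, -0.6403, 0.7660]
J5: z=[-0.3113, 0.7402, 0.5960] o=[-0.2401, -0.5423, -0.1918] → [0.5720, 0.4265, -0.2310, -0.3113, 0.7402, 0.5960]
q̇ = J⁺·V = [0.3140, -0.4460, 0.7480, 0.2000, 0.8020]

0.3140 -0.4460 0.7480 0.2000 0.8020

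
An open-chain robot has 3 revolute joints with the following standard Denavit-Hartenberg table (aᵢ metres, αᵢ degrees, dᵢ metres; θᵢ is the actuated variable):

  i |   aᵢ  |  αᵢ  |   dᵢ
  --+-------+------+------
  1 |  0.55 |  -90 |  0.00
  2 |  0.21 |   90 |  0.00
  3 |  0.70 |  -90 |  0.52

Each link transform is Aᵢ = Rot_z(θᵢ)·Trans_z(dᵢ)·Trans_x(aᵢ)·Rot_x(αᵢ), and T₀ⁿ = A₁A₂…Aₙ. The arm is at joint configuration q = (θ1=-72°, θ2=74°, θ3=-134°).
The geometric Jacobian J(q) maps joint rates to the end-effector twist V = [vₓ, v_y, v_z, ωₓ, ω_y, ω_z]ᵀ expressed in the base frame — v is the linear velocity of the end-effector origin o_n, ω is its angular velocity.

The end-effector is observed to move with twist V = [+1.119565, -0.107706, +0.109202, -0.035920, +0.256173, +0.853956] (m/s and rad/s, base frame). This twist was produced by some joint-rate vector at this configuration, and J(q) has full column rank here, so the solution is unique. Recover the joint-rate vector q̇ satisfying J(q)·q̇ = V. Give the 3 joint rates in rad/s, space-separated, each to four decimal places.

0.9270 0.0450 -0.2650

o_n = [-0.1780, -1.0817, 0.4089]
J₁: ẑ×o_n = [1.0817, -0.1780, 0.0000], ω = ẑ
J2: z=[0.9511, 0.3090, 0.0000] o=[0.1700, -0.5231, 0.0000] → [0.1264, -0.3889, -0.4237, 0.9511, 0.3090, 0.0000]
J3: z=[0.2970, -0.9142, 0.2756] o=[0.1878, -0.5781, -0.2019] → [-0.4196, -0.2823, -0.4840, 0.2970, -0.9142, 0.2756]
q̇ = J⁺·V = [0.9270, 0.0450, -0.2650]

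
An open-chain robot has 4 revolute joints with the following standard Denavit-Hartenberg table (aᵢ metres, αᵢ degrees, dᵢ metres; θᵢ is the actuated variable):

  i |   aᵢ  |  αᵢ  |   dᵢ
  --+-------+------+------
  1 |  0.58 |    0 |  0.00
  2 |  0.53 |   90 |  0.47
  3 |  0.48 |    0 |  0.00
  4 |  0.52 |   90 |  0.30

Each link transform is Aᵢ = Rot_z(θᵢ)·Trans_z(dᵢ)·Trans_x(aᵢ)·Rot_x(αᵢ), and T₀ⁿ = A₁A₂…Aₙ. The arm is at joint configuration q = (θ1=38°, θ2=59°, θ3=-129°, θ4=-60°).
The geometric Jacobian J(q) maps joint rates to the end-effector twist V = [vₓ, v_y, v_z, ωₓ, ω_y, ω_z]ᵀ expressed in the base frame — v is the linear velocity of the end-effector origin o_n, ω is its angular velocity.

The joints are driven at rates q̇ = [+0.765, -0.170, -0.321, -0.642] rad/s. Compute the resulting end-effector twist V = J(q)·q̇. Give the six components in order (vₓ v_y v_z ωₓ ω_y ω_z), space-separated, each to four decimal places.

o_n = [0.7896, 0.1101, 0.1783]
J₁: ẑ×o_n = [-0.1101, 0.7896, 0.0000], ω = ẑ
J2: z=[0.0000, 0.0000, 1.0000] o=[0.4570, 0.3571, 0.0000] → [0.2470, 0.3326, -0.0000, 0.0000, 0.0000, 1.0000]
J3: z=[0.9925, 0.1219, 0.0000] o=[0.3925, 0.8831, 0.4700] → [-0.0355, 0.2895, -0.8157, 0.9925, 0.1219, 0.0000]
J4: z=[0.9925, 0.1219, 0.0000] o=[0.4293, 0.5833, 0.0970] → [0.0099, -0.0807, -0.5136, 0.9925, 0.1219, 0.0000]
V = J·q̇ = [-0.1212, 0.5064, 0.5916, -0.9558, -0.1174, 0.5950]

-0.1212 0.5064 0.5916 -0.9558 -0.1174 0.5950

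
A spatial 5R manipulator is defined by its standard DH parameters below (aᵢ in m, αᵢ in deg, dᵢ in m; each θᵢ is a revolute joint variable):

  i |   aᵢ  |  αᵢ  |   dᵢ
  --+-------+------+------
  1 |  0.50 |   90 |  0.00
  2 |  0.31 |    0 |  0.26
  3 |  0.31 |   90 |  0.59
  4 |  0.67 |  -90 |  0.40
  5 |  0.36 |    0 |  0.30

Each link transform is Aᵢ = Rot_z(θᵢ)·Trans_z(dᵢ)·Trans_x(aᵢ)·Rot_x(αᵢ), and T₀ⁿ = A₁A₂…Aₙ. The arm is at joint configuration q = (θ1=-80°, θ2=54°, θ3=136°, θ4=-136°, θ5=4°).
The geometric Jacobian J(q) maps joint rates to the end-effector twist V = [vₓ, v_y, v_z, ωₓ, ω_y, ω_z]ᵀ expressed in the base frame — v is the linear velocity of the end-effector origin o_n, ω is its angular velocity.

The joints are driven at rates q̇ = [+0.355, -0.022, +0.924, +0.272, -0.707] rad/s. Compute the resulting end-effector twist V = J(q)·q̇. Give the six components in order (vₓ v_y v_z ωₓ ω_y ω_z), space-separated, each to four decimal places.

0.3301 0.7403 0.3427 -1.3134 -0.6747 0.7082

o_n = [0.2246, -0.8089, 0.6585]
J₁: ẑ×o_n = [0.8089, 0.2246, -0.0000], ω = ẑ
J2: z=[-0.9848, -0.1736, 0.0000] o=[0.0868, -0.4924, 0.0000] → [-0.1144, 0.6485, 0.3356, -0.9848, -0.1736, 0.0000]
J3: z=[-0.9848, -0.1736, 0.0000] o=[-0.1376, -0.7170, 0.2508] → [-0.0708, 0.4015, 0.1534, -0.9848, -0.1736, 0.0000]
J4: z=[-0.0302, 0.1710, 0.9848] o=[-0.7716, -0.5188, 0.1970] → [0.3647, 0.9950, -0.1616, -0.0302, 0.1710, 0.9848]
J5: z=[0.5896, 0.7986, -0.1206] o=[-0.2429, -0.8370, 0.6746] → [-0.0094, -0.0469, -0.3568, 0.5896, 0.7986, -0.1206]
V = J·q̇ = [0.3301, 0.7403, 0.3427, -1.3134, -0.6747, 0.7082]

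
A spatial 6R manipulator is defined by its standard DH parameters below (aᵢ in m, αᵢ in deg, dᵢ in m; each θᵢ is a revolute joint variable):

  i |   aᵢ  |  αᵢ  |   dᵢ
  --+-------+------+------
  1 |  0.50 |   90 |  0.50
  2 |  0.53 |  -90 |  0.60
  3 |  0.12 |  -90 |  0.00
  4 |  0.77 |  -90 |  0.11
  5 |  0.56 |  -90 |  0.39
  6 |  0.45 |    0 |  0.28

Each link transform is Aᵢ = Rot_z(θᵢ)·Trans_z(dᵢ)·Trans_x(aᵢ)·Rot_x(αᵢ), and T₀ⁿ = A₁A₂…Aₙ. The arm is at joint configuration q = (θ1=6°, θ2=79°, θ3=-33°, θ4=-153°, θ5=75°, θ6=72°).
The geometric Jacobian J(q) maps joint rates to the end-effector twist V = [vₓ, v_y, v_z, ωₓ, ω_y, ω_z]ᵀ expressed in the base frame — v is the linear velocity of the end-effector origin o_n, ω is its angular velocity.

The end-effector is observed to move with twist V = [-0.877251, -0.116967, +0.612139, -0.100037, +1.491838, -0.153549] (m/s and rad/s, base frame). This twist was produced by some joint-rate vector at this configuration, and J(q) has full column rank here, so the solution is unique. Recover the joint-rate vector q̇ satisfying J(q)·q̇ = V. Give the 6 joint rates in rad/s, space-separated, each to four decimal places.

o_n = [0.2732, -0.8366, 0.3173]
J₁: ẑ×o_n = [0.8366, 0.2732, -0.0000], ω = ẑ
J2: z=[0.1045, -0.9945, 0.0000] o=[0.4973, 0.0523, 0.5000] → [0.1817, 0.0191, -0.3158, 0.1045, -0.9945, 0.0000]
J3: z=[-0.9762, -0.1026, 0.1908] o=[0.6606, -0.5339, 1.0203] → [0.1299, -0.7602, 0.2558, -0.9762, -0.1026, 0.1908]
J4: z=[0.0157, 0.8449, 0.5346] o=[0.6865, -0.5969, 1.1191] → [-0.5493, -0.2084, 0.3454, 0.0157, 0.8449, 0.5346]
J5: z=[-0.7717, -0.3297, 0.5438] o=[0.1987, -0.1797, 0.6797] → [0.4767, -0.2392, 0.5316, -0.7717, -0.3297, 0.5438]
J6: z=[0.6100, -0.6255, 0.4865] o=[-0.2029, -0.7043, 0.5089] → [0.1842, 0.3485, 0.2171, 0.6100, -0.6255, 0.4865]
q̇ = J⁺·V = [-0.5790, -0.9350, -0.5030, 0.6510, 0.4960, -0.1980]

-0.5790 -0.9350 -0.5030 0.6510 0.4960 -0.1980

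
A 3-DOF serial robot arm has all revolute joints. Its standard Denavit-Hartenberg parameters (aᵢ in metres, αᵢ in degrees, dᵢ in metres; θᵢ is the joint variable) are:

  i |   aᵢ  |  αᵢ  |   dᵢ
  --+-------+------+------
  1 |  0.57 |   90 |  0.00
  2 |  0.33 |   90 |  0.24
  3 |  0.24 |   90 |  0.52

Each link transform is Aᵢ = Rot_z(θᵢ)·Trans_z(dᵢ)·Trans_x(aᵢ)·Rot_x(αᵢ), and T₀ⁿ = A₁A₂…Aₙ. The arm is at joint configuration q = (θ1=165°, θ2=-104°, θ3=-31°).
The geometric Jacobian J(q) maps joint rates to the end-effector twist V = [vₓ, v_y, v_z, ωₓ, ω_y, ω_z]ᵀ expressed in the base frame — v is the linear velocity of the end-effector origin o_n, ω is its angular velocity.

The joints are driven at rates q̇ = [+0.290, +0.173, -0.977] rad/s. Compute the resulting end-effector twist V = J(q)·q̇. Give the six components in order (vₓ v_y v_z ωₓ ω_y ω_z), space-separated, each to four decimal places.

-0.1739 -0.1422 0.0075 -0.8709 0.4125 0.0536

o_n = [0.0921, 0.0958, -0.3940]
J₁: ẑ×o_n = [-0.0958, 0.0921, 0.0000], ω = ẑ
J2: z=[0.2588, 0.9659, 0.0000] o=[-0.5506, 0.1475, 0.0000] → [-0.3806, 0.1020, -0.6342, 0.2588, 0.9659, 0.0000]
J3: z=[0.9372, -0.2511, 0.2419] o=[-0.4113, 0.3587, -0.3202] → [0.0821, 0.1910, -0.1199, 0.9372, -0.2511, 0.2419]
V = J·q̇ = [-0.1739, -0.1422, 0.0075, -0.8709, 0.4125, 0.0536]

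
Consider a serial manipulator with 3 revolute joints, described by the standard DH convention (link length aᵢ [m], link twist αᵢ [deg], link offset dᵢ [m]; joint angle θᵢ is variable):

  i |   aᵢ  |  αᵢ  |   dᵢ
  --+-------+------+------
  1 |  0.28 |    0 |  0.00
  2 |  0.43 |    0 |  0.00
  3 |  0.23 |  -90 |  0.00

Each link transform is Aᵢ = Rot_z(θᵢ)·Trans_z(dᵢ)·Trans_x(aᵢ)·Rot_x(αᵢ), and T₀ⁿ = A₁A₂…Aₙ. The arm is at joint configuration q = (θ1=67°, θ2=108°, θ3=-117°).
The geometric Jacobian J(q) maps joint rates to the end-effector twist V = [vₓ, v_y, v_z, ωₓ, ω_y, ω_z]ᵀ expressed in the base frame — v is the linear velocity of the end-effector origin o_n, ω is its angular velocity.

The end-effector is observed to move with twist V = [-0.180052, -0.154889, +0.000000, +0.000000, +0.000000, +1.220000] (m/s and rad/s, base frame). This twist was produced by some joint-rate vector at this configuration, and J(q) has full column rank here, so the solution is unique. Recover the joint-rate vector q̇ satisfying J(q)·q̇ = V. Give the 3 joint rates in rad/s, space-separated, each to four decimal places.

-0.3160 0.9440 0.5920

o_n = [-0.1971, 0.4903, 0.0000]
J₁: ẑ×o_n = [-0.4903, -0.1971, 0.0000], ω = ẑ
J2: z=[0.0000, 0.0000, 1.0000] o=[0.1094, 0.2577, 0.0000] → [-0.2325, -0.3065, 0.0000, 0.0000, 0.0000, 1.0000]
J3: z=[0.0000, 0.0000, 1.0000] o=[-0.3190, 0.2952, 0.0000] → [-0.1951, 0.1219, 0.0000, 0.0000, 0.0000, 1.0000]
q̇ = J⁺·V = [-0.3160, 0.9440, 0.5920]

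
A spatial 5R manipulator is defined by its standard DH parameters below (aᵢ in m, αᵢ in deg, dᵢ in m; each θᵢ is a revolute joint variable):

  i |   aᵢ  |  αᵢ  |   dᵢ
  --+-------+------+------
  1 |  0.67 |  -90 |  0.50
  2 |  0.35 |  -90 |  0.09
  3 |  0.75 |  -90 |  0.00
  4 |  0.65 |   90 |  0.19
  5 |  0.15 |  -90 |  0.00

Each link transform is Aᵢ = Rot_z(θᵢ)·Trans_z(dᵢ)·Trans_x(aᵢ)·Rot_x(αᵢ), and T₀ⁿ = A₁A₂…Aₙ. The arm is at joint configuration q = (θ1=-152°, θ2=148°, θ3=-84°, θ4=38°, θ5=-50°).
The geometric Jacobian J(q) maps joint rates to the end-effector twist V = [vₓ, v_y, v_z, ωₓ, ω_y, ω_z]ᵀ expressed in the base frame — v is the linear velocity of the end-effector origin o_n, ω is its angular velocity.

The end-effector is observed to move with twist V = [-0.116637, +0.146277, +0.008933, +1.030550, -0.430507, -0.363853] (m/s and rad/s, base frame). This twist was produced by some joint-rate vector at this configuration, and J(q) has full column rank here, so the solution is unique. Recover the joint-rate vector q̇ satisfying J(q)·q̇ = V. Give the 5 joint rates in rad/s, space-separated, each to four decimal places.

o_n = [0.2795, -1.4517, -0.1889]
J₁: ẑ×o_n = [1.4517, 0.2795, -0.0000], ω = ẑ
J2: z=[0.4695, -0.8829, 0.0000] o=[-0.5916, -0.3145, 0.5000] → [0.6082, 0.3234, 0.2353, 0.4695, -0.8829, 0.0000]
J3: z=[0.4679, 0.2488, 0.8480] o=[-0.2872, -0.2547, 0.3145] → [0.8899, 0.7162, -0.7011, 0.4679, 0.2488, 0.8480]
J4: z=[0.6956, 0.4882, -0.5270] o=[0.1216, -0.8820, 0.2730] → [-0.5257, 0.2381, -0.4734, 0.6956, 0.4882, -0.5270]
J5: z=[0.7043, -0.3190, 0.6342] o=[0.3458, -1.3173, -0.1949] → [0.0833, -0.0463, -0.1158, 0.7043, -0.3190, 0.6342]
q̇ = J⁺·V = [0.1950, 0.6870, -0.4440, 0.8730, 0.4380]

0.1950 0.6870 -0.4440 0.8730 0.4380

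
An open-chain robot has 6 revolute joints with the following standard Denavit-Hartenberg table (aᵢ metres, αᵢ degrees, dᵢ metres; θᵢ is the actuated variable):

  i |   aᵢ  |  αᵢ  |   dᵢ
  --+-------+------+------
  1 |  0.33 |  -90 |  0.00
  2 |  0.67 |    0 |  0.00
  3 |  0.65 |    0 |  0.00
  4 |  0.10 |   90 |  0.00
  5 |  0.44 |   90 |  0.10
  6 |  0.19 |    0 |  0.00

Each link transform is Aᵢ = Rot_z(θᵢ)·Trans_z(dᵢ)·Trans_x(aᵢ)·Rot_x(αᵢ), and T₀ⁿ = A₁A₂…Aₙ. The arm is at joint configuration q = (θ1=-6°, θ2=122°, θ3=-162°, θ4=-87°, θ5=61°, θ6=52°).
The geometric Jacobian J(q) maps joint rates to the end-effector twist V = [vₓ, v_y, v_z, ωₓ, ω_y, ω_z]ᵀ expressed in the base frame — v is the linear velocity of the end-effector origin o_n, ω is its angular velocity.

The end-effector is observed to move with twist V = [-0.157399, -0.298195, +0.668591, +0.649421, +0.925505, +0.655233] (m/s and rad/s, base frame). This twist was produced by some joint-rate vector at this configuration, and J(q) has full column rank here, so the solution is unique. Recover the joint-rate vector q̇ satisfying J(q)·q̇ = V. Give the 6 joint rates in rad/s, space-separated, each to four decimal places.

o_n = [0.1014, 0.4792, -0.0051]
J₁: ẑ×o_n = [-0.4792, 0.1014, 0.0000], ω = ẑ
J2: z=[0.1045, 0.9945, 0.0000] o=[0.3282, -0.0345, 0.0000] → [-0.0051, 0.0005, 0.2792, 0.1045, 0.9945, 0.0000]
J3: z=[0.1045, 0.9945, 0.0000] o=[-0.0249, 0.0026, -0.5682] → [0.5600, -0.0589, -0.0758, 0.1045, 0.9945, 0.0000]
J4: z=[0.1045, 0.9945, 0.0000] o=[0.4703, -0.0494, -0.1504] → [0.1444, -0.0152, 0.4221, 0.1045, 0.9945, 0.0000]
J5: z=[-0.7943, 0.0835, -0.6018] o=[0.4104, -0.0431, -0.0705] → [0.3198, 0.2379, -0.3890, -0.7943, 0.0835, -0.6018]
J6: z=[-0.5742, -0.4271, 0.6985] o=[0.2436, 0.3614, 0.0397] → [-0.0632, -0.1250, -0.1284, -0.5742, -0.4271, 0.6985]
q̇ = J⁺·V = [-0.1780, 0.7710, 0.0670, 0.3360, -0.9400, 0.3830]

-0.1780 0.7710 0.0670 0.3360 -0.9400 0.3830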